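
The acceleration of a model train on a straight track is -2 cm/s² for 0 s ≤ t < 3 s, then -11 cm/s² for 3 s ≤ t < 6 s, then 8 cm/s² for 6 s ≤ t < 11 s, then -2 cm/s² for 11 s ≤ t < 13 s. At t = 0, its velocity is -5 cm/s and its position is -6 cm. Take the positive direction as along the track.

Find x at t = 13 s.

On each constant-a segment, Δv = aΔt and Δx = v₀Δt + ½aΔt²; chain segment to segment.
0–3 s: v starts -5 cm/s; Δx = -5·3 + ½·-2·3² = -24 cm; v ends -11 cm/s.
3–6 s: v starts -11 cm/s; Δx = -11·3 + ½·-11·3² = -82.5 cm; v ends -44 cm/s.
6–11 s: v starts -44 cm/s; Δx = -44·5 + ½·8·5² = -120 cm; v ends -4 cm/s.
11–13 s: v starts -4 cm/s; Δx = -4·2 + ½·-2·2² = -12 cm; v ends -8 cm/s.
x(13) = -6 + Σ Δx = -244.5 cm.

-244.5 cm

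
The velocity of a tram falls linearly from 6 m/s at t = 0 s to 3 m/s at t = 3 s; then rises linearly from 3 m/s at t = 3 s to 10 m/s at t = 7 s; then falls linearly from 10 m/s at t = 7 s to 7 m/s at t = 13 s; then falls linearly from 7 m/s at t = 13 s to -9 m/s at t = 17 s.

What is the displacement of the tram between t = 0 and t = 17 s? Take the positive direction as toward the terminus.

86.5 m

Displacement is the signed area under the v-t curve.
0–3 s: ½(6 + 3)(3) = 13.5 m
3–7 s: ½(3 + 10)(4) = 26 m
7–13 s: ½(10 + 7)(6) = 51 m
13–17 s: ½(7 + -9)(4) = -4 m
Net displacement = 86.5 m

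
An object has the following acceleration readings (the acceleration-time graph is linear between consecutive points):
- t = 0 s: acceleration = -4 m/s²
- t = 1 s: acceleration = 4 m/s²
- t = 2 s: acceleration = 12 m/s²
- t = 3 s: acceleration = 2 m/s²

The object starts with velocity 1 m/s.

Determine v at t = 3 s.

16 m/s

Δv equals the area under the a-t graph; then v = v₀ + Δv.
0–1 s: ½(-4 + 4)(1) = 0 m/s
1–2 s: ½(4 + 12)(1) = 8 m/s
2–3 s: ½(12 + 2)(1) = 7 m/s
Δv = 15 m/s, so v(3) = 1 + (15) = 16 m/s.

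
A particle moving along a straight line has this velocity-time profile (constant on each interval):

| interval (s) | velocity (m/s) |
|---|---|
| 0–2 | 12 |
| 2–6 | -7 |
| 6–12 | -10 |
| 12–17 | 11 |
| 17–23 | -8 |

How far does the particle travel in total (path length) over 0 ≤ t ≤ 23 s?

Distance (not displacement) is the total path length: add the absolute areas under v-t.
0–2 s: |12| × 2 = 24 m
2–6 s: |-7| × 4 = 28 m
6–12 s: |-10| × 6 = 60 m
12–17 s: |11| × 5 = 55 m
17–23 s: |-8| × 6 = 48 m
Total distance = 215 m

215 m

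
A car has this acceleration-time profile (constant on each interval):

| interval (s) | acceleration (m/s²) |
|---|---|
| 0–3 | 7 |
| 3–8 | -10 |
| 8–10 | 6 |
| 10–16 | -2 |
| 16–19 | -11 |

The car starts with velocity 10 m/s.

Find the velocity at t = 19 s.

Δv equals the area under the a-t graph; then v = v₀ + Δv.
0–3 s: 7 × 3 = 21 m/s
3–8 s: -10 × 5 = -50 m/s
8–10 s: 6 × 2 = 12 m/s
10–16 s: -2 × 6 = -12 m/s
16–19 s: -11 × 3 = -33 m/s
Δv = -62 m/s, so v(19) = 10 + (-62) = -52 m/s.

-52 m/s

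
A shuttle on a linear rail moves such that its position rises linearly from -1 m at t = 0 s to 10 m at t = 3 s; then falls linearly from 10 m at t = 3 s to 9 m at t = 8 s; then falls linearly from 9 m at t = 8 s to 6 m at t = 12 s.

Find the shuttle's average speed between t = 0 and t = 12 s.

Average speed = (total path length)/(elapsed time); on a piecewise-linear x-t graph the path length is Σ|Δx|.
0–3 s: |Δx| = |10 − -1| = 11 m
3–8 s: |Δx| = |9 − 10| = 1 m
8–12 s: |Δx| = |6 − 9| = 3 m
Total path = 15 m; average speed = 15/12 = 1.25 m/s.

1.25 m/s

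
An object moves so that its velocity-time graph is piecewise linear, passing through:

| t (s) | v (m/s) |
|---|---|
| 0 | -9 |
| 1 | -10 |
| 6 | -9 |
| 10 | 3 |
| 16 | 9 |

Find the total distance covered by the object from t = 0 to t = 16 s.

Total distance travelled is ∫|v| dt — sum the magnitudes of each area piece.
0–1 s: |½(-9 + -10)(1)| = 9.5 m
1–6 s: |½(-10 + -9)(5)| = 47.5 m
6–10 s: v = 0 at t = 9 s; triangle areas 13.5 + 1.5 = 15 m
10–16 s: |½(3 + 9)(6)| = 36 m
Total distance = 108 m

108 m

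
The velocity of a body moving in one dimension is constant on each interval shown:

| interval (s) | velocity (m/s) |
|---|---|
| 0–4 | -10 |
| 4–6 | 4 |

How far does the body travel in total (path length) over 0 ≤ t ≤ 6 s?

48 m

Total distance travelled is ∫|v| dt — sum the magnitudes of each area piece.
0–4 s: |-10| × 4 = 40 m
4–6 s: |4| × 2 = 8 m
Total distance = 48 m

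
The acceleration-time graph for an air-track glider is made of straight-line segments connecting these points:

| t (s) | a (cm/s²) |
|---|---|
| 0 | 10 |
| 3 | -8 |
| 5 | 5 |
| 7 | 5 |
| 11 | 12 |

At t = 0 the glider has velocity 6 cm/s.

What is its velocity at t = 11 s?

Δv equals the area under the a-t graph; then v = v₀ + Δv.
0–3 s: ½(10 + -8)(3) = 3 cm/s
3–5 s: ½(-8 + 5)(2) = -3 cm/s
5–7 s: 5 × 2 = 10 cm/s
7–11 s: ½(5 + 12)(4) = 34 cm/s
Δv = 44 cm/s, so v(11) = 6 + (44) = 50 cm/s.

50 cm/s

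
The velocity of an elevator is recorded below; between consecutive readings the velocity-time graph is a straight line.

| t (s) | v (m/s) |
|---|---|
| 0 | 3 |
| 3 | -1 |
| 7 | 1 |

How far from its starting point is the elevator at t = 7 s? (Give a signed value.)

3 m

Net displacement equals the area under the velocity-time graph (areas below the axis count negative).
0–3 s: ½(3 + -1)(3) = 3 m
3–7 s: ½(-1 + 1)(4) = 0 m
Net displacement = 3 m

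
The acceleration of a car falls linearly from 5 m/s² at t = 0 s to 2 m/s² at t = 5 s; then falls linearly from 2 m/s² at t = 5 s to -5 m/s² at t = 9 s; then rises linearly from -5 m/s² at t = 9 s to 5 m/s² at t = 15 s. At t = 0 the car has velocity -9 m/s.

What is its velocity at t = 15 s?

2.5 m/s

Δv equals the area under the a-t graph; then v = v₀ + Δv.
0–5 s: ½(5 + 2)(5) = 17.5 m/s
5–9 s: ½(2 + -5)(4) = -6 m/s
9–15 s: ½(-5 + 5)(6) = 0 m/s
Δv = 11.5 m/s, so v(15) = -9 + (11.5) = 2.5 m/s.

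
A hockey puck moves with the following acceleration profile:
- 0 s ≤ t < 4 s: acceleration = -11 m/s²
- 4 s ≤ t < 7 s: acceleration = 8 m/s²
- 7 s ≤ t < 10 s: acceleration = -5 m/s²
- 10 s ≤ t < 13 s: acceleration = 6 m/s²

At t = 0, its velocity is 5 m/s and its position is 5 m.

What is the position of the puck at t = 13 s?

On each constant-a segment, Δv = aΔt and Δx = v₀Δt + ½aΔt²; chain segment to segment.
0–4 s: v starts 5 m/s; Δx = 5·4 + ½·-11·4² = -68 m; v ends -39 m/s.
4–7 s: v starts -39 m/s; Δx = -39·3 + ½·8·3² = -81 m; v ends -15 m/s.
7–10 s: v starts -15 m/s; Δx = -15·3 + ½·-5·3² = -67.5 m; v ends -30 m/s.
10–13 s: v starts -30 m/s; Δx = -30·3 + ½·6·3² = -63 m; v ends -12 m/s.
x(13) = 5 + Σ Δx = -274.5 m.

-274.5 m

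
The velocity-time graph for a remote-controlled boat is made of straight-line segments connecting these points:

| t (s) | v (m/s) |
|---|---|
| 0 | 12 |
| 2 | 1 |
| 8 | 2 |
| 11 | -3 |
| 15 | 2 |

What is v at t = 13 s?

-0.5 m/s

On 11–15 s the graph is linear from -3 to 2 m/s: v(13) = -3 + (2 − -3)·(13 − 11)/(15 − 11) = -0.5 m/s.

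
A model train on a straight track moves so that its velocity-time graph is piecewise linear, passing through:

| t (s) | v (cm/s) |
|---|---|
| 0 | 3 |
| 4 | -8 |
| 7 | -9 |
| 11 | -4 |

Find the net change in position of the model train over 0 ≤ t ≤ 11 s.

Displacement is the signed area under the v-t curve.
0–4 s: ½(3 + -8)(4) = -10 cm
4–7 s: ½(-8 + -9)(3) = -25.5 cm
7–11 s: ½(-9 + -4)(4) = -26 cm
Net displacement = -61.5 cm

-61.5 cm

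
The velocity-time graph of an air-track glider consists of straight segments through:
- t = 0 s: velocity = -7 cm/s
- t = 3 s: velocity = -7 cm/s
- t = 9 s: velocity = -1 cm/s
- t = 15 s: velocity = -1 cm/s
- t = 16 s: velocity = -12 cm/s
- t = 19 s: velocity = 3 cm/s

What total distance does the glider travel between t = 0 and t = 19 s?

Total distance travelled is ∫|v| dt — sum the magnitudes of each area piece.
0–3 s: |-7| × 3 = 21 cm
3–9 s: |½(-7 + -1)(6)| = 24 cm
9–15 s: |-1| × 6 = 6 cm
15–16 s: |½(-1 + -12)(1)| = 6.5 cm
16–19 s: v = 0 at t = 18.4 s; triangle areas 14.4 + 0.9 = 15.3 cm
Total distance = 72.8 cm

72.8 cm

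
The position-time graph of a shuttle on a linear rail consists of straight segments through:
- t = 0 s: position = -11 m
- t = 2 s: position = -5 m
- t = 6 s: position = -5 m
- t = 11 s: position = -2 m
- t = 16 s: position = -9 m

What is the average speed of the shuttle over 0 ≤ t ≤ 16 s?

1 m/s

Average speed = (total path length)/(elapsed time); on a piecewise-linear x-t graph the path length is Σ|Δx|.
0–2 s: |Δx| = |-5 − -11| = 6 m
2–6 s: |Δx| = |-5 − -5| = 0 m
6–11 s: |Δx| = |-2 − -5| = 3 m
11–16 s: |Δx| = |-9 − -2| = 7 m
Total path = 16 m; average speed = 16/16 = 1 m/s.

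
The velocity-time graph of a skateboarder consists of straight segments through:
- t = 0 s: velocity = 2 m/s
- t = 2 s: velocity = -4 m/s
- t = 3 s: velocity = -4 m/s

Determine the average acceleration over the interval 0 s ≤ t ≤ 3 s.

Average acceleration = Δv/Δt = (-4 − 2)/(3 − 0) = -2 m/s².

-2 m/s²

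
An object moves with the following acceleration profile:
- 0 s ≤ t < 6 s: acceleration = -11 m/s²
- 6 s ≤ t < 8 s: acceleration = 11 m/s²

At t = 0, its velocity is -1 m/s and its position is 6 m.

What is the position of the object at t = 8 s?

On each constant-a segment, Δv = aΔt and Δx = v₀Δt + ½aΔt²; chain segment to segment.
0–6 s: v starts -1 m/s; Δx = -1·6 + ½·-11·6² = -204 m; v ends -67 m/s.
6–8 s: v starts -67 m/s; Δx = -67·2 + ½·11·2² = -112 m; v ends -45 m/s.
x(8) = 6 + Σ Δx = -310 m.

-310 m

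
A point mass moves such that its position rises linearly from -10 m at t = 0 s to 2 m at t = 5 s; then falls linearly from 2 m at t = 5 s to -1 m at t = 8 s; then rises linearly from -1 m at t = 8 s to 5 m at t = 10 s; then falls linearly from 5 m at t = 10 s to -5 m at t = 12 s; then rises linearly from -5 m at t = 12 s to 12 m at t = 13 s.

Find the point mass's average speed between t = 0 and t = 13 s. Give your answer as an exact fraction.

Average speed = (total path length)/(elapsed time); on a piecewise-linear x-t graph the path length is Σ|Δx|.
0–5 s: |Δx| = |2 − -10| = 12 m
5–8 s: |Δx| = |-1 − 2| = 3 m
8–10 s: |Δx| = |5 − -1| = 6 m
10–12 s: |Δx| = |-5 − 5| = 10 m
12–13 s: |Δx| = |12 − -5| = 17 m
Total path = 48 m; average speed = 48/13 = 48/13 m/s.

48/13 m/s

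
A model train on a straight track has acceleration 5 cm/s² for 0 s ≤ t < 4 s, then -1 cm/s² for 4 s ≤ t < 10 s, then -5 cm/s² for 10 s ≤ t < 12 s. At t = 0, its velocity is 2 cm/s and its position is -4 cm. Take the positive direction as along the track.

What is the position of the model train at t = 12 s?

180 cm

On each constant-a segment, Δv = aΔt and Δx = v₀Δt + ½aΔt²; chain segment to segment.
0–4 s: v starts 2 cm/s; Δx = 2·4 + ½·5·4² = 48 cm; v ends 22 cm/s.
4–10 s: v starts 22 cm/s; Δx = 22·6 + ½·-1·6² = 114 cm; v ends 16 cm/s.
10–12 s: v starts 16 cm/s; Δx = 16·2 + ½·-5·2² = 22 cm; v ends 6 cm/s.
x(12) = -4 + Σ Δx = 180 cm.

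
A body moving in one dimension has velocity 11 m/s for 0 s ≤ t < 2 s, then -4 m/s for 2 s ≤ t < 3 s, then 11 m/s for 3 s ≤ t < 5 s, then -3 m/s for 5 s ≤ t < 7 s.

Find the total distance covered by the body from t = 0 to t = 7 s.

54 m

Total distance travelled is ∫|v| dt — sum the magnitudes of each area piece.
0–2 s: |11| × 2 = 22 m
2–3 s: |-4| × 1 = 4 m
3–5 s: |11| × 2 = 22 m
5–7 s: |-3| × 2 = 6 m
Total distance = 54 m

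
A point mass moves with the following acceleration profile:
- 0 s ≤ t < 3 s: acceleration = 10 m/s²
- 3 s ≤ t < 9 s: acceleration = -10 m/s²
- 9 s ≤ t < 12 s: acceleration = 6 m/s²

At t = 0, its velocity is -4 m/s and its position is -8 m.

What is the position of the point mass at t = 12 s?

-74 m

On each constant-a segment, Δv = aΔt and Δx = v₀Δt + ½aΔt²; chain segment to segment.
0–3 s: v starts -4 m/s; Δx = -4·3 + ½·10·3² = 33 m; v ends 26 m/s.
3–9 s: v starts 26 m/s; Δx = 26·6 + ½·-10·6² = -24 m; v ends -34 m/s.
9–12 s: v starts -34 m/s; Δx = -34·3 + ½·6·3² = -75 m; v ends -16 m/s.
x(12) = -8 + Σ Δx = -74 m.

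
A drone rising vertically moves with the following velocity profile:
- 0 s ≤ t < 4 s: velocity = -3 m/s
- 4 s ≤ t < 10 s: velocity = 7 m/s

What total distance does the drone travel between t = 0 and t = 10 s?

54 m

Total distance travelled is ∫|v| dt — sum the magnitudes of each area piece.
0–4 s: |-3| × 4 = 12 m
4–10 s: |7| × 6 = 42 m
Total distance = 54 m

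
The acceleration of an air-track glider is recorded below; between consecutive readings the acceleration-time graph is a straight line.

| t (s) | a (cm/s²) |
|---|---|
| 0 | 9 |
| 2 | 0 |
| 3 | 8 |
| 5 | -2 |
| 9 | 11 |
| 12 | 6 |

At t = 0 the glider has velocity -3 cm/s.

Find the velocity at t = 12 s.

Δv equals the area under the a-t graph; then v = v₀ + Δv.
0–2 s: ½(9 + 0)(2) = 9 cm/s
2–3 s: ½(0 + 8)(1) = 4 cm/s
3–5 s: ½(8 + -2)(2) = 6 cm/s
5–9 s: ½(-2 + 11)(4) = 18 cm/s
9–12 s: ½(11 + 6)(3) = 25.5 cm/s
Δv = 62.5 cm/s, so v(12) = -3 + (62.5) = 59.5 cm/s.

59.5 cm/s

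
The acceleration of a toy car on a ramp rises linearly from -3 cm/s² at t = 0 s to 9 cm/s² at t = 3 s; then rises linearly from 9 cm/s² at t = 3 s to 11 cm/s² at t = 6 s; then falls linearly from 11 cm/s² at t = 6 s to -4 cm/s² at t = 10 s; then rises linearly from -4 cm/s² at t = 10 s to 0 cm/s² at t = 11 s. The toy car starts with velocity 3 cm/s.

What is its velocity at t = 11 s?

54 cm/s

Δv equals the area under the a-t graph; then v = v₀ + Δv.
0–3 s: ½(-3 + 9)(3) = 9 cm/s
3–6 s: ½(9 + 11)(3) = 30 cm/s
6–10 s: ½(11 + -4)(4) = 14 cm/s
10–11 s: ½(-4 + 0)(1) = -2 cm/s
Δv = 51 cm/s, so v(11) = 3 + (51) = 54 cm/s.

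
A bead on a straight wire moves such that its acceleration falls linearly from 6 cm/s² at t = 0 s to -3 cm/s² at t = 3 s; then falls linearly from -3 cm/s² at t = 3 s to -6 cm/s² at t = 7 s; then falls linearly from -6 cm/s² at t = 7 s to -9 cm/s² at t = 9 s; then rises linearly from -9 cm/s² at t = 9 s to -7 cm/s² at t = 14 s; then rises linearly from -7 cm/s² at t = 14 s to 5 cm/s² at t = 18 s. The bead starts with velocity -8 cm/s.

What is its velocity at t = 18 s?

-80.5 cm/s

Δv equals the area under the a-t graph; then v = v₀ + Δv.
0–3 s: ½(6 + -3)(3) = 4.5 cm/s
3–7 s: ½(-3 + -6)(4) = -18 cm/s
7–9 s: ½(-6 + -9)(2) = -15 cm/s
9–14 s: ½(-9 + -7)(5) = -40 cm/s
14–18 s: ½(-7 + 5)(4) = -4 cm/s
Δv = -72.5 cm/s, so v(18) = -8 + (-72.5) = -80.5 cm/s.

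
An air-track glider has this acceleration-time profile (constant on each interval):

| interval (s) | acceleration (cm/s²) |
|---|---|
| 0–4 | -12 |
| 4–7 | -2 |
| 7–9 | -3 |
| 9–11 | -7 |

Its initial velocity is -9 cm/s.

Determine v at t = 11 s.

-83 cm/s

Δv equals the area under the a-t graph; then v = v₀ + Δv.
0–4 s: -12 × 4 = -48 cm/s
4–7 s: -2 × 3 = -6 cm/s
7–9 s: -3 × 2 = -6 cm/s
9–11 s: -7 × 2 = -14 cm/s
Δv = -74 cm/s, so v(11) = -9 + (-74) = -83 cm/s.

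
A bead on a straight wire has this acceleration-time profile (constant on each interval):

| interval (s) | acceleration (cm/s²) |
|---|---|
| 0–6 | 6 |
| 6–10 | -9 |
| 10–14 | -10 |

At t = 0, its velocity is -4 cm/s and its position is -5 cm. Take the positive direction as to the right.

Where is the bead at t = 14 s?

39 cm

On each constant-a segment, Δv = aΔt and Δx = v₀Δt + ½aΔt²; chain segment to segment.
0–6 s: v starts -4 cm/s; Δx = -4·6 + ½·6·6² = 84 cm; v ends 32 cm/s.
6–10 s: v starts 32 cm/s; Δx = 32·4 + ½·-9·4² = 56 cm; v ends -4 cm/s.
10–14 s: v starts -4 cm/s; Δx = -4·4 + ½·-10·4² = -96 cm; v ends -44 cm/s.
x(14) = -5 + Σ Δx = 39 cm.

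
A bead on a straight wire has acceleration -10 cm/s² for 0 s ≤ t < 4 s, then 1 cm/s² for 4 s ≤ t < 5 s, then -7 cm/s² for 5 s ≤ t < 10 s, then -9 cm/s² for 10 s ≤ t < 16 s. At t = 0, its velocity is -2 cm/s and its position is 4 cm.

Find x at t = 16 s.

On each constant-a segment, Δv = aΔt and Δx = v₀Δt + ½aΔt²; chain segment to segment.
0–4 s: v starts -2 cm/s; Δx = -2·4 + ½·-10·4² = -88 cm; v ends -42 cm/s.
4–5 s: v starts -42 cm/s; Δx = -42·1 + ½·1·1² = -41.5 cm; v ends -41 cm/s.
5–10 s: v starts -41 cm/s; Δx = -41·5 + ½·-7·5² = -292.5 cm; v ends -76 cm/s.
10–16 s: v starts -76 cm/s; Δx = -76·6 + ½·-9·6² = -618 cm; v ends -130 cm/s.
x(16) = 4 + Σ Δx = -1036 cm.

-1036 cm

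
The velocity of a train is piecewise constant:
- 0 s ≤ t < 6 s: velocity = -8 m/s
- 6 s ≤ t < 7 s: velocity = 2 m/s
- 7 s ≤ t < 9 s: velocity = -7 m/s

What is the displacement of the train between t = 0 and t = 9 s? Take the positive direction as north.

-60 m

Net displacement equals the area under the velocity-time graph (areas below the axis count negative).
0–6 s: -8 × 6 = -48 m
6–7 s: 2 × 1 = 2 m
7–9 s: -7 × 2 = -14 m
Net displacement = -60 m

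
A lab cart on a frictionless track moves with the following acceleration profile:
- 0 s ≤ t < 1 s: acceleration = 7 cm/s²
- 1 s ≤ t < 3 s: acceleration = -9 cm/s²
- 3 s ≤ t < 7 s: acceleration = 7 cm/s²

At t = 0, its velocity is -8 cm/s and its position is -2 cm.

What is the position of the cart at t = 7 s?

On each constant-a segment, Δv = aΔt and Δx = v₀Δt + ½aΔt²; chain segment to segment.
0–1 s: v starts -8 cm/s; Δx = -8·1 + ½·7·1² = -4.5 cm; v ends -1 cm/s.
1–3 s: v starts -1 cm/s; Δx = -1·2 + ½·-9·2² = -20 cm; v ends -19 cm/s.
3–7 s: v starts -19 cm/s; Δx = -19·4 + ½·7·4² = -20 cm; v ends 9 cm/s.
x(7) = -2 + Σ Δx = -46.5 cm.

-46.5 cm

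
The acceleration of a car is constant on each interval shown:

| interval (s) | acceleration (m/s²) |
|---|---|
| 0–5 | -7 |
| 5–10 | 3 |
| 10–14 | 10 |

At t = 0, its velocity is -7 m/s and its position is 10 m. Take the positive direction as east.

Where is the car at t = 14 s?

On each constant-a segment, Δv = aΔt and Δx = v₀Δt + ½aΔt²; chain segment to segment.
0–5 s: v starts -7 m/s; Δx = -7·5 + ½·-7·5² = -122.5 m; v ends -42 m/s.
5–10 s: v starts -42 m/s; Δx = -42·5 + ½·3·5² = -172.5 m; v ends -27 m/s.
10–14 s: v starts -27 m/s; Δx = -27·4 + ½·10·4² = -28 m; v ends 13 m/s.
x(14) = 10 + Σ Δx = -313 m.

-313 m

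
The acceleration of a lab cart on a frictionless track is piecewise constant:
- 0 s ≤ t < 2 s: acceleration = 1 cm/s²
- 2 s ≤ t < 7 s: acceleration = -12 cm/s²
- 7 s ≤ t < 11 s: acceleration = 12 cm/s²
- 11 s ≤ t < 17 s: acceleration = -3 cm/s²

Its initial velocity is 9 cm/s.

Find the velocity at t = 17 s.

-19 cm/s

Δv equals the area under the a-t graph; then v = v₀ + Δv.
0–2 s: 1 × 2 = 2 cm/s
2–7 s: -12 × 5 = -60 cm/s
7–11 s: 12 × 4 = 48 cm/s
11–17 s: -3 × 6 = -18 cm/s
Δv = -28 cm/s, so v(17) = 9 + (-28) = -19 cm/s.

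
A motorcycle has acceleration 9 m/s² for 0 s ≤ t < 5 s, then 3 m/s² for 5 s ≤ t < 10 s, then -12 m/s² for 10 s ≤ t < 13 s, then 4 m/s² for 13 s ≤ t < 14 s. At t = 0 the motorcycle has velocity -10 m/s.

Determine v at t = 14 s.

18 m/s

Δv equals the area under the a-t graph; then v = v₀ + Δv.
0–5 s: 9 × 5 = 45 m/s
5–10 s: 3 × 5 = 15 m/s
10–13 s: -12 × 3 = -36 m/s
13–14 s: 4 × 1 = 4 m/s
Δv = 28 m/s, so v(14) = -10 + (28) = 18 m/s.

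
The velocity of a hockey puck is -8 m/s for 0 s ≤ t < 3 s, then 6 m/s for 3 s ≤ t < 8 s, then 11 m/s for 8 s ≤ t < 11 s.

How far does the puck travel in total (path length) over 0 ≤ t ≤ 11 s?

Distance (not displacement) is the total path length: add the absolute areas under v-t.
0–3 s: |-8| × 3 = 24 m
3–8 s: |6| × 5 = 30 m
8–11 s: |11| × 3 = 33 m
Total distance = 87 m

87 m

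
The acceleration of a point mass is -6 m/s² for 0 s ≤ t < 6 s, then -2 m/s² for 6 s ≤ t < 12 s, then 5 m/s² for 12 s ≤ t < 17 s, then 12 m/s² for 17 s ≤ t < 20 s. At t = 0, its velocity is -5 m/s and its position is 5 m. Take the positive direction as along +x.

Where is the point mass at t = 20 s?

-647.5 m

On each constant-a segment, Δv = aΔt and Δx = v₀Δt + ½aΔt²; chain segment to segment.
0–6 s: v starts -5 m/s; Δx = -5·6 + ½·-6·6² = -138 m; v ends -41 m/s.
6–12 s: v starts -41 m/s; Δx = -41·6 + ½·-2·6² = -282 m; v ends -53 m/s.
12–17 s: v starts -53 m/s; Δx = -53·5 + ½·5·5² = -202.5 m; v ends -28 m/s.
17–20 s: v starts -28 m/s; Δx = -28·3 + ½·12·3² = -30 m; v ends 8 m/s.
x(20) = 5 + Σ Δx = -647.5 m.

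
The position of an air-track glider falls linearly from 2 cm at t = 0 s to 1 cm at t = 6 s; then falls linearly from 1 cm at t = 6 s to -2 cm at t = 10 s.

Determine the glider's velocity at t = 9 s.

-0.75 cm/s

Velocity is the slope of the x-t graph on 6–10 s: (-2 − 1)/(10 − 6) = -0.75 cm/s.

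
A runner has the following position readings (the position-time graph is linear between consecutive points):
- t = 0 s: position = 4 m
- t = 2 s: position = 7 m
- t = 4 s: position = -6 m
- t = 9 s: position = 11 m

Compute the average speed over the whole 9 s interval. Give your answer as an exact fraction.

Average speed = (total path length)/(elapsed time); on a piecewise-linear x-t graph the path length is Σ|Δx|.
0–2 s: |Δx| = |7 − 4| = 3 m
2–4 s: |Δx| = |-6 − 7| = 13 m
4–9 s: |Δx| = |11 − -6| = 17 m
Total path = 33 m; average speed = 33/9 = 11/3 m/s.

11/3 m/s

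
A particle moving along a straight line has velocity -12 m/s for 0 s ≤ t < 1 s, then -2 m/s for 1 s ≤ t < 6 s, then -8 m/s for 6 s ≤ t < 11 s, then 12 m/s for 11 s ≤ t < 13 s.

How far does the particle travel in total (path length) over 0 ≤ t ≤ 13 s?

Distance (not displacement) is the total path length: add the absolute areas under v-t.
0–1 s: |-12| × 1 = 12 m
1–6 s: |-2| × 5 = 10 m
6–11 s: |-8| × 5 = 40 m
11–13 s: |12| × 2 = 24 m
Total distance = 86 m

86 m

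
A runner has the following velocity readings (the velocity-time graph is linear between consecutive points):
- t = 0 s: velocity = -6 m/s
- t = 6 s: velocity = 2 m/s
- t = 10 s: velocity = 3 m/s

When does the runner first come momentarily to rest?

v changes sign on 0–6 s (from -6 to 2); the graph is linear there, so v = 0 at t = 0 + (6)·(6 − 0)/(2 − -6) = 4.5 s.

t = 4.5 s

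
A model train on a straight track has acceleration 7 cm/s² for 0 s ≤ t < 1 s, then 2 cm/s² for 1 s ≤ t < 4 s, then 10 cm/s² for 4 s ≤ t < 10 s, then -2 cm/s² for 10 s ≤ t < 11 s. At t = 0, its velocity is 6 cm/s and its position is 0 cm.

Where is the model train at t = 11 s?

429.5 cm

On each constant-a segment, Δv = aΔt and Δx = v₀Δt + ½aΔt²; chain segment to segment.
0–1 s: v starts 6 cm/s; Δx = 6·1 + ½·7·1² = 9.5 cm; v ends 13 cm/s.
1–4 s: v starts 13 cm/s; Δx = 13·3 + ½·2·3² = 48 cm; v ends 19 cm/s.
4–10 s: v starts 19 cm/s; Δx = 19·6 + ½·10·6² = 294 cm; v ends 79 cm/s.
10–11 s: v starts 79 cm/s; Δx = 79·1 + ½·-2·1² = 78 cm; v ends 77 cm/s.
x(11) = 0 + Σ Δx = 429.5 cm.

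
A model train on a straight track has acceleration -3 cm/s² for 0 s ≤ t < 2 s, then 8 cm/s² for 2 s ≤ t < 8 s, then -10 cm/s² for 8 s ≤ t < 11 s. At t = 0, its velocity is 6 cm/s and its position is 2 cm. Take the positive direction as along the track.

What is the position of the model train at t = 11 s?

251 cm

On each constant-a segment, Δv = aΔt and Δx = v₀Δt + ½aΔt²; chain segment to segment.
0–2 s: v starts 6 cm/s; Δx = 6·2 + ½·-3·2² = 6 cm; v ends 0 cm/s.
2–8 s: v starts 0 cm/s; Δx = 0·6 + ½·8·6² = 144 cm; v ends 48 cm/s.
8–11 s: v starts 48 cm/s; Δx = 48·3 + ½·-10·3² = 99 cm; v ends 18 cm/s.
x(11) = 2 + Σ Δx = 251 cm.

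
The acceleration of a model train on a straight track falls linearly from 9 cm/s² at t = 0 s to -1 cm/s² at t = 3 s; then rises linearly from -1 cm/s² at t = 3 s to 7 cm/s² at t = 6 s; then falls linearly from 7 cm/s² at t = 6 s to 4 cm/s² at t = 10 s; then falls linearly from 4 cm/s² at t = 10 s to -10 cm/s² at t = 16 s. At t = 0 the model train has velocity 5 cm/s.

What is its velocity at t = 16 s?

Δv equals the area under the a-t graph; then v = v₀ + Δv.
0–3 s: ½(9 + -1)(3) = 12 cm/s
3–6 s: ½(-1 + 7)(3) = 9 cm/s
6–10 s: ½(7 + 4)(4) = 22 cm/s
10–16 s: ½(4 + -10)(6) = -18 cm/s
Δv = 25 cm/s, so v(16) = 5 + (25) = 30 cm/s.

30 cm/s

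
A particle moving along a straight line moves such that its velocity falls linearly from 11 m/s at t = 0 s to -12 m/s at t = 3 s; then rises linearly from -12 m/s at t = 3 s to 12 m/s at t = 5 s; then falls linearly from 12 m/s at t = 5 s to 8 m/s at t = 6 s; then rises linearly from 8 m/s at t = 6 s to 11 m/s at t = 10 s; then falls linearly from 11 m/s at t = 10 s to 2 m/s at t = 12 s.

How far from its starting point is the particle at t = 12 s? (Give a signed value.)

59.5 m

Net displacement equals the area under the velocity-time graph (areas below the axis count negative).
0–3 s: ½(11 + -12)(3) = -1.5 m
3–5 s: ½(-12 + 12)(2) = 0 m
5–6 s: ½(12 + 8)(1) = 10 m
6–10 s: ½(8 + 11)(4) = 38 m
10–12 s: ½(11 + 2)(2) = 13 m
Net displacement = 59.5 m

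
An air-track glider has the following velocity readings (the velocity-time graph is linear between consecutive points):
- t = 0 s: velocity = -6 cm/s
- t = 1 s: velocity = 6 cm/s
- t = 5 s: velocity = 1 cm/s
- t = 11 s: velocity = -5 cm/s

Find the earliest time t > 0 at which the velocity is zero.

v changes sign on 0–1 s (from -6 to 6); the graph is linear there, so v = 0 at t = 0 + (6)·(1 − 0)/(6 − -6) = 0.5 s.

t = 0.5 s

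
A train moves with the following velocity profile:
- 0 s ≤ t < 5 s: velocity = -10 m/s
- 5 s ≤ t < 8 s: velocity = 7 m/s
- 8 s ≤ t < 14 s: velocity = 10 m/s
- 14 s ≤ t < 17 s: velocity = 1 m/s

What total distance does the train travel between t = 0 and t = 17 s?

134 m

Total distance travelled is ∫|v| dt — sum the magnitudes of each area piece.
0–5 s: |-10| × 5 = 50 m
5–8 s: |7| × 3 = 21 m
8–14 s: |10| × 6 = 60 m
14–17 s: |1| × 3 = 3 m
Total distance = 134 m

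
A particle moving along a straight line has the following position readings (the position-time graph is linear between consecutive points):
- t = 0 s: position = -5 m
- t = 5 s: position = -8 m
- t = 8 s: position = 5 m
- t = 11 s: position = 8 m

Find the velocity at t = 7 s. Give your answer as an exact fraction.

13/3 m/s

Velocity is the slope of the x-t graph on 5–8 s: (5 − -8)/(8 − 5) = 13/3 m/s.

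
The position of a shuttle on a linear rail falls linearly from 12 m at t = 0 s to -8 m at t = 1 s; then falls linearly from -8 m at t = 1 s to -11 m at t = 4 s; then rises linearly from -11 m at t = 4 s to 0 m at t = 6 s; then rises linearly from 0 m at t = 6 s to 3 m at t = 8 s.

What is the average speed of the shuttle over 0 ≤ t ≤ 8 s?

Average speed = (total path length)/(elapsed time); on a piecewise-linear x-t graph the path length is Σ|Δx|.
0–1 s: |Δx| = |-8 − 12| = 20 m
1–4 s: |Δx| = |-11 − -8| = 3 m
4–6 s: |Δx| = |0 − -11| = 11 m
6–8 s: |Δx| = |3 − 0| = 3 m
Total path = 37 m; average speed = 37/8 = 4.625 m/s.

4.625 m/s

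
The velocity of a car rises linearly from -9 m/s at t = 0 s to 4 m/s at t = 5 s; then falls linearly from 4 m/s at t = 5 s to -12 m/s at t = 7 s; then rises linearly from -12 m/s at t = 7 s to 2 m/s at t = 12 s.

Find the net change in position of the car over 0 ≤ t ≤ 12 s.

Displacement is the signed area under the v-t curve.
0–5 s: ½(-9 + 4)(5) = -12.5 m
5–7 s: ½(4 + -12)(2) = -8 m
7–12 s: ½(-12 + 2)(5) = -25 m
Net displacement = -45.5 m

-45.5 m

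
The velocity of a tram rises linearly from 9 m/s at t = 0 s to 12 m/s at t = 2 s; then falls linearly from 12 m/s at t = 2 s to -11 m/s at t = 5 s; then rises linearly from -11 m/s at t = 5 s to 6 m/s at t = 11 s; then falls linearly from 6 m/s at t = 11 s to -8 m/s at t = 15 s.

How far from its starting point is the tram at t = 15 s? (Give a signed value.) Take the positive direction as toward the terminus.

3.5 m

Displacement is the signed area under the v-t curve.
0–2 s: ½(9 + 12)(2) = 21 m
2–5 s: ½(12 + -11)(3) = 1.5 m
5–11 s: ½(-11 + 6)(6) = -15 m
11–15 s: ½(6 + -8)(4) = -4 m
Net displacement = 3.5 m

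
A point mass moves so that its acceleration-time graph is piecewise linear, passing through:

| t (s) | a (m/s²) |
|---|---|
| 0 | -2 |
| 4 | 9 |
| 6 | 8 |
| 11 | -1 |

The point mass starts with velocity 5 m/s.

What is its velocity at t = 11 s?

53.5 m/s

Δv equals the area under the a-t graph; then v = v₀ + Δv.
0–4 s: ½(-2 + 9)(4) = 14 m/s
4–6 s: ½(9 + 8)(2) = 17 m/s
6–11 s: ½(8 + -1)(5) = 17.5 m/s
Δv = 48.5 m/s, so v(11) = 5 + (48.5) = 53.5 m/s.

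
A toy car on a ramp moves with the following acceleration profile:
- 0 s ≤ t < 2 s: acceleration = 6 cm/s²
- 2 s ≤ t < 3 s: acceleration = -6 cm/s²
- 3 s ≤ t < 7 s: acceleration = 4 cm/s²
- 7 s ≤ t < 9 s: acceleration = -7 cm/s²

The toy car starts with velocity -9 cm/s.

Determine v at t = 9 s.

-1 cm/s

Δv equals the area under the a-t graph; then v = v₀ + Δv.
0–2 s: 6 × 2 = 12 cm/s
2–3 s: -6 × 1 = -6 cm/s
3–7 s: 4 × 4 = 16 cm/s
7–9 s: -7 × 2 = -14 cm/s
Δv = 8 cm/s, so v(9) = -9 + (8) = -1 cm/s.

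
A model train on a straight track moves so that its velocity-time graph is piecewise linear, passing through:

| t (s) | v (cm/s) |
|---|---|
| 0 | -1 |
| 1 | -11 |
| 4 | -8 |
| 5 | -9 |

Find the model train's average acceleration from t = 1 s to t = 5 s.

0.5 cm/s²

Average acceleration = Δv/Δt = (-9 − -11)/(5 − 1) = 0.5 cm/s².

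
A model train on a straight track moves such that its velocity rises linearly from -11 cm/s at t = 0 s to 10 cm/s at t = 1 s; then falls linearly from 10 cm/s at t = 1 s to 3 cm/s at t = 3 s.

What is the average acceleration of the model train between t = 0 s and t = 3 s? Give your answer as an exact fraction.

14/3 cm/s²

Average acceleration = Δv/Δt = (3 − -11)/(3 − 0) = 14/3 cm/s².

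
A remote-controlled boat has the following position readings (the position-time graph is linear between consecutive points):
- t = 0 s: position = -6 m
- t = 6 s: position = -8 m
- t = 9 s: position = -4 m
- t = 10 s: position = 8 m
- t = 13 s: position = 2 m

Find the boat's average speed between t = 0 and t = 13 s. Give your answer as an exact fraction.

Average speed = (total path length)/(elapsed time); on a piecewise-linear x-t graph the path length is Σ|Δx|.
0–6 s: |Δx| = |-8 − -6| = 2 m
6–9 s: |Δx| = |-4 − -8| = 4 m
9–10 s: |Δx| = |8 − -4| = 12 m
10–13 s: |Δx| = |2 − 8| = 6 m
Total path = 24 m; average speed = 24/13 = 24/13 m/s.

24/13 m/s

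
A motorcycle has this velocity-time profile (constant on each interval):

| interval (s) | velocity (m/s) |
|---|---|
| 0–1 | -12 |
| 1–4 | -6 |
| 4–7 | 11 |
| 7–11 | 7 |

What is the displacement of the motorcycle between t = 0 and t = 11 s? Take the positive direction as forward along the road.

31 m

Net displacement equals the area under the velocity-time graph (areas below the axis count negative).
0–1 s: -12 × 1 = -12 m
1–4 s: -6 × 3 = -18 m
4–7 s: 11 × 3 = 33 m
7–11 s: 7 × 4 = 28 m
Net displacement = 31 m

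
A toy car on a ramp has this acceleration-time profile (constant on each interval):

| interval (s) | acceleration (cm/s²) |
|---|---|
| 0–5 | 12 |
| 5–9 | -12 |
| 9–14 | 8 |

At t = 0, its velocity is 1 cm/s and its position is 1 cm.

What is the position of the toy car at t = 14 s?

On each constant-a segment, Δv = aΔt and Δx = v₀Δt + ½aΔt²; chain segment to segment.
0–5 s: v starts 1 cm/s; Δx = 1·5 + ½·12·5² = 155 cm; v ends 61 cm/s.
5–9 s: v starts 61 cm/s; Δx = 61·4 + ½·-12·4² = 148 cm; v ends 13 cm/s.
9–14 s: v starts 13 cm/s; Δx = 13·5 + ½·8·5² = 165 cm; v ends 53 cm/s.
x(14) = 1 + Σ Δx = 469 cm.

469 cm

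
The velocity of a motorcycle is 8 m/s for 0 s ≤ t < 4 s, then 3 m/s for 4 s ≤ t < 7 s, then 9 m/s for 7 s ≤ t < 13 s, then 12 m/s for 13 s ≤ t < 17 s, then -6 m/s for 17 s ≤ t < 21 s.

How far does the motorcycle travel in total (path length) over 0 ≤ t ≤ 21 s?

167 m

Total distance travelled is ∫|v| dt — sum the magnitudes of each area piece.
0–4 s: |8| × 4 = 32 m
4–7 s: |3| × 3 = 9 m
7–13 s: |9| × 6 = 54 m
13–17 s: |12| × 4 = 48 m
17–21 s: |-6| × 4 = 24 m
Total distance = 167 m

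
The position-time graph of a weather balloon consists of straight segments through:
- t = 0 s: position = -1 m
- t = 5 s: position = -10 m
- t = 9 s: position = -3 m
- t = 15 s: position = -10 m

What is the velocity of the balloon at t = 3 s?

Velocity is the slope of the x-t graph on 0–5 s: (-10 − -1)/(5 − 0) = -1.8 m/s.

-1.8 m/s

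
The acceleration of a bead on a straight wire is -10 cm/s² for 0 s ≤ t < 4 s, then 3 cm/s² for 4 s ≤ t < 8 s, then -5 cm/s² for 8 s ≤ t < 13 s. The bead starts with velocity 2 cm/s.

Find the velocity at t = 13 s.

-51 cm/s

Δv equals the area under the a-t graph; then v = v₀ + Δv.
0–4 s: -10 × 4 = -40 cm/s
4–8 s: 3 × 4 = 12 cm/s
8–13 s: -5 × 5 = -25 cm/s
Δv = -53 cm/s, so v(13) = 2 + (-53) = -51 cm/s.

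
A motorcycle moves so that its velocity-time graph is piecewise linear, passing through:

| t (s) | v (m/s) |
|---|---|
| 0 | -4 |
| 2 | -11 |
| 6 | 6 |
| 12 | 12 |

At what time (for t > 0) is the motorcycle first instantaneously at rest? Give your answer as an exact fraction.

t = 78/17 s

v changes sign on 2–6 s (from -11 to 6); the graph is linear there, so v = 0 at t = 2 + (11)·(6 − 2)/(6 − -11) = 78/17 s.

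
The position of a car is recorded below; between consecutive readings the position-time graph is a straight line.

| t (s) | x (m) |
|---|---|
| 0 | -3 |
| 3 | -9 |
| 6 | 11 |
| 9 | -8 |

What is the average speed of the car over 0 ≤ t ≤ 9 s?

5 m/s

Average speed = (total path length)/(elapsed time); on a piecewise-linear x-t graph the path length is Σ|Δx|.
0–3 s: |Δx| = |-9 − -3| = 6 m
3–6 s: |Δx| = |11 − -9| = 20 m
6–9 s: |Δx| = |-8 − 11| = 19 m
Total path = 45 m; average speed = 45/9 = 5 m/s.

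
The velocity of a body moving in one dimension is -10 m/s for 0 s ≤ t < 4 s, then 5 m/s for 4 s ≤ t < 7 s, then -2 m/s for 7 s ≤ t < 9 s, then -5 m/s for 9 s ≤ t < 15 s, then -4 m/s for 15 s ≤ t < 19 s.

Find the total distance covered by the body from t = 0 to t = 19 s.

Distance (not displacement) is the total path length: add the absolute areas under v-t.
0–4 s: |-10| × 4 = 40 m
4–7 s: |5| × 3 = 15 m
7–9 s: |-2| × 2 = 4 m
9–15 s: |-5| × 6 = 30 m
15–19 s: |-4| × 4 = 16 m
Total distance = 105 m

105 m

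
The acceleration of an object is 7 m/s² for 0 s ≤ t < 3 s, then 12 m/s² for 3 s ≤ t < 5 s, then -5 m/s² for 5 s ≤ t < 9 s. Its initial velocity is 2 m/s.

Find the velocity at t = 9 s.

Δv equals the area under the a-t graph; then v = v₀ + Δv.
0–3 s: 7 × 3 = 21 m/s
3–5 s: 12 × 2 = 24 m/s
5–9 s: -5 × 4 = -20 m/s
Δv = 25 m/s, so v(9) = 2 + (25) = 27 m/s.

27 m/s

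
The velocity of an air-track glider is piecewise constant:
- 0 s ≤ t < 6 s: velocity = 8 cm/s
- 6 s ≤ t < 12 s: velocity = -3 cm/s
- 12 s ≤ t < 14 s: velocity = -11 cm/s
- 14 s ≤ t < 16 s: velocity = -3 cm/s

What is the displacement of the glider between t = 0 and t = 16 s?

Displacement is the signed area under the v-t curve.
0–6 s: 8 × 6 = 48 cm
6–12 s: -3 × 6 = -18 cm
12–14 s: -11 × 2 = -22 cm
14–16 s: -3 × 2 = -6 cm
Net displacement = 2 cm

2 cm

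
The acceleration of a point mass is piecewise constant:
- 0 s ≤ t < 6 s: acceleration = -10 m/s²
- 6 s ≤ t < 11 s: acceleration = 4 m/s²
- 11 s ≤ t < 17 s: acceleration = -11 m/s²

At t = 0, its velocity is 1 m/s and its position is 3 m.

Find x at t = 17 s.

On each constant-a segment, Δv = aΔt and Δx = v₀Δt + ½aΔt²; chain segment to segment.
0–6 s: v starts 1 m/s; Δx = 1·6 + ½·-10·6² = -174 m; v ends -59 m/s.
6–11 s: v starts -59 m/s; Δx = -59·5 + ½·4·5² = -245 m; v ends -39 m/s.
11–17 s: v starts -39 m/s; Δx = -39·6 + ½·-11·6² = -432 m; v ends -105 m/s.
x(17) = 3 + Σ Δx = -848 m.

-848 m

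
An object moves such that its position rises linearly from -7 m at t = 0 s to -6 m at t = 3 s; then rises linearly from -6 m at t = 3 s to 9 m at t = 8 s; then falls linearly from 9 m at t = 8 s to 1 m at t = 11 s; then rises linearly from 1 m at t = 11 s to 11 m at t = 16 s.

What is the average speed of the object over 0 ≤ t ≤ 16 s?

Average speed = (total path length)/(elapsed time); on a piecewise-linear x-t graph the path length is Σ|Δx|.
0–3 s: |Δx| = |-6 − -7| = 1 m
3–8 s: |Δx| = |9 − -6| = 15 m
8–11 s: |Δx| = |1 − 9| = 8 m
11–16 s: |Δx| = |11 − 1| = 10 m
Total path = 34 m; average speed = 34/16 = 2.125 m/s.

2.125 m/s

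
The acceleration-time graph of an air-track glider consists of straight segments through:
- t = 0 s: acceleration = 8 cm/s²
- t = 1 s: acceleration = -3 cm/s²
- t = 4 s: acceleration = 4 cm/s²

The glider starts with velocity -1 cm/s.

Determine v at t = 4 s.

3 cm/s

Δv equals the area under the a-t graph; then v = v₀ + Δv.
0–1 s: ½(8 + -3)(1) = 2.5 cm/s
1–4 s: ½(-3 + 4)(3) = 1.5 cm/s
Δv = 4 cm/s, so v(4) = -1 + (4) = 3 cm/s.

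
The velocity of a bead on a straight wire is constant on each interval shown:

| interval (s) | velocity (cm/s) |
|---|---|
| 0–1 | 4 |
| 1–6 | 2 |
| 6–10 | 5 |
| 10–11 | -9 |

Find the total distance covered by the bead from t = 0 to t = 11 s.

43 cm

Distance (not displacement) is the total path length: add the absolute areas under v-t.
0–1 s: |4| × 1 = 4 cm
1–6 s: |2| × 5 = 10 cm
6–10 s: |5| × 4 = 20 cm
10–11 s: |-9| × 1 = 9 cm
Total distance = 43 cm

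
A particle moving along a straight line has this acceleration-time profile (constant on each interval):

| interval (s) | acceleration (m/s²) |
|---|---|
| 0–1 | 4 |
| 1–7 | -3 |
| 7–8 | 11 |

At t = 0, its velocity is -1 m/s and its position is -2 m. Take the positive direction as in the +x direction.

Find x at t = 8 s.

-46.5 m

On each constant-a segment, Δv = aΔt and Δx = v₀Δt + ½aΔt²; chain segment to segment.
0–1 s: v starts -1 m/s; Δx = -1·1 + ½·4·1² = 1 m; v ends 3 m/s.
1–7 s: v starts 3 m/s; Δx = 3·6 + ½·-3·6² = -36 m; v ends -15 m/s.
7–8 s: v starts -15 m/s; Δx = -15·1 + ½·11·1² = -9.5 m; v ends -4 m/s.
x(8) = -2 + Σ Δx = -46.5 m.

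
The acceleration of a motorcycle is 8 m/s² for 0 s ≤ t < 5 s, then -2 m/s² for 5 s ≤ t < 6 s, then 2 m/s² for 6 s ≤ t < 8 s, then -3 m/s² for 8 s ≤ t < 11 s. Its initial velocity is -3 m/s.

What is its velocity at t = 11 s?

Δv equals the area under the a-t graph; then v = v₀ + Δv.
0–5 s: 8 × 5 = 40 m/s
5–6 s: -2 × 1 = -2 m/s
6–8 s: 2 × 2 = 4 m/s
8–11 s: -3 × 3 = -9 m/s
Δv = 33 m/s, so v(11) = -3 + (33) = 30 m/s.

30 m/s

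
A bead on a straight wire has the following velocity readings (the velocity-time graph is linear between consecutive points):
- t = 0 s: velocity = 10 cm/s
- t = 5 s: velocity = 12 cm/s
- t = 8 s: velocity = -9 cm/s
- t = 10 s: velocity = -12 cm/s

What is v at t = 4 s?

11.6 cm/s

On 0–5 s the graph is linear from 10 to 12 cm/s: v(4) = 10 + (12 − 10)·(4 − 0)/(5 − 0) = 11.6 cm/s.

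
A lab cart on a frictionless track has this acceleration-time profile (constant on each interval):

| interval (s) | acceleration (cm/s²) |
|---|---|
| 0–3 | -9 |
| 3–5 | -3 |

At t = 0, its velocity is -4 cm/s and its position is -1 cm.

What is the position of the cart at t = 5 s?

On each constant-a segment, Δv = aΔt and Δx = v₀Δt + ½aΔt²; chain segment to segment.
0–3 s: v starts -4 cm/s; Δx = -4·3 + ½·-9·3² = -52.5 cm; v ends -31 cm/s.
3–5 s: v starts -31 cm/s; Δx = -31·2 + ½·-3·2² = -68 cm; v ends -37 cm/s.
x(5) = -1 + Σ Δx = -121.5 cm.

-121.5 cm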